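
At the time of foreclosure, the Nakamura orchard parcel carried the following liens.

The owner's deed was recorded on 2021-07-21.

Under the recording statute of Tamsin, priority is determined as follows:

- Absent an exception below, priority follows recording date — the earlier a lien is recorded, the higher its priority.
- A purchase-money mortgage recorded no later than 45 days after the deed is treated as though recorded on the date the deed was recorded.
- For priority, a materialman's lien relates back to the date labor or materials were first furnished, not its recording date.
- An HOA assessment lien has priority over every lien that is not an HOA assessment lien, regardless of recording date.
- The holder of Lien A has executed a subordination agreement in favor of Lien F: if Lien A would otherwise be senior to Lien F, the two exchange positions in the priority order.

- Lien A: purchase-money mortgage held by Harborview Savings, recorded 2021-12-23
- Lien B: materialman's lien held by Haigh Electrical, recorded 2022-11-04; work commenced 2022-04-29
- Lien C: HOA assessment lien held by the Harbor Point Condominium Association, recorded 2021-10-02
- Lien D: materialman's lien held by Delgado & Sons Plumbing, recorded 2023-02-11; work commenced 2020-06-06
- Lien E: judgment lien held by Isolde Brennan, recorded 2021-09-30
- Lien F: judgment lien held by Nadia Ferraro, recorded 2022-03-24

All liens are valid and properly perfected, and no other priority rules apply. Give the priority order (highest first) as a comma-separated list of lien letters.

C, D, E, F, A, B

First, effective dates: A was recorded 155 days after the deed, outside the 45-day window, so it keeps its recording date; B's effective date is 2022-04-29, when work began; D's effective date is 2020-06-06, when work began.
C is an HOA assessment lien and takes priority over every other lien.
Remaining liens by effective date: D (2020-06-06), E (2021-09-30), A (2021-12-23), F (2022-03-24), B (2022-04-29).
The subordination applies — A was senior to F — so A and F swap.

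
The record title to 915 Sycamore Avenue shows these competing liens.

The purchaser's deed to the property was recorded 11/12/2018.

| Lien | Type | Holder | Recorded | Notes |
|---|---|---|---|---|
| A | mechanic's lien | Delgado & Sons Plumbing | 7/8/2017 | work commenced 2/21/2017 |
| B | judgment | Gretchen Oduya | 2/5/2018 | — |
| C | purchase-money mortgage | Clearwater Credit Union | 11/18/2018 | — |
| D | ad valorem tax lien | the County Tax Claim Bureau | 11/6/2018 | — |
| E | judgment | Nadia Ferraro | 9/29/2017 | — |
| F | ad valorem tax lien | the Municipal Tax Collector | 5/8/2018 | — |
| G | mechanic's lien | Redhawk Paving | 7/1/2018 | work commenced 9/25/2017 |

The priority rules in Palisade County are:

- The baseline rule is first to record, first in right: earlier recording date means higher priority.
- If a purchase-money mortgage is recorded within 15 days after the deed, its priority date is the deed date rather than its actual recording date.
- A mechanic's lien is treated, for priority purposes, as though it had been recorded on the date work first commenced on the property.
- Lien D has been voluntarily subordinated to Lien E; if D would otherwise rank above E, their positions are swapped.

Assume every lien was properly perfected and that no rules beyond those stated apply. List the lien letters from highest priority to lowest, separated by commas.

A, G, E, B, F, D, C

Effective dates: A relates back to 2/21/2017 (work commenced); C was recorded within the 15-day window, so its effective date is the deed date 11/12/2018; G is treated as recorded 9/25/2017, the work-commencement date.
Ordering by effective date: A (2/21/2017), G (9/25/2017), E (9/29/2017), B (2/5/2018), F (5/8/2018), D (11/6/2018), C (11/12/2018).
Since D is not senior to E, the subordination leaves the order unchanged.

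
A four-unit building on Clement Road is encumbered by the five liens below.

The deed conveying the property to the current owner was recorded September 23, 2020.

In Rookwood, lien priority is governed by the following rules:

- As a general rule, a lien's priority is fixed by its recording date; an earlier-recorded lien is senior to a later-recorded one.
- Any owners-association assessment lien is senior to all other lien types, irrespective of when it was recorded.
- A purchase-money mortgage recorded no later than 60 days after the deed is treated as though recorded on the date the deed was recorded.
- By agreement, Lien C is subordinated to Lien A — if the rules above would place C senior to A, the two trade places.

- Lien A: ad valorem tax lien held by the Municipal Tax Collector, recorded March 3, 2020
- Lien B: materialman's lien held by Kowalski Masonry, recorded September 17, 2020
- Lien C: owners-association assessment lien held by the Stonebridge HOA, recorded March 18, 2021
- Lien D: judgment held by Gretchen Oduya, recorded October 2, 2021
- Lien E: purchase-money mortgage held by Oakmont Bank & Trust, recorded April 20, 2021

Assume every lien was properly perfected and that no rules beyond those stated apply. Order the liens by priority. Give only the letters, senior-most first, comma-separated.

A, C, B, E, D

Adjusting effective dates: E missed the 60-day window (209 days after the deed), so its recording date stands.
C is an owners-association assessment lien and takes priority over every other lien.
Remaining liens by effective date: A (March 3, 2020), B (September 17, 2020), E (April 20, 2021), D (October 2, 2021).
C is senior to A before the subordination, so the two trade places.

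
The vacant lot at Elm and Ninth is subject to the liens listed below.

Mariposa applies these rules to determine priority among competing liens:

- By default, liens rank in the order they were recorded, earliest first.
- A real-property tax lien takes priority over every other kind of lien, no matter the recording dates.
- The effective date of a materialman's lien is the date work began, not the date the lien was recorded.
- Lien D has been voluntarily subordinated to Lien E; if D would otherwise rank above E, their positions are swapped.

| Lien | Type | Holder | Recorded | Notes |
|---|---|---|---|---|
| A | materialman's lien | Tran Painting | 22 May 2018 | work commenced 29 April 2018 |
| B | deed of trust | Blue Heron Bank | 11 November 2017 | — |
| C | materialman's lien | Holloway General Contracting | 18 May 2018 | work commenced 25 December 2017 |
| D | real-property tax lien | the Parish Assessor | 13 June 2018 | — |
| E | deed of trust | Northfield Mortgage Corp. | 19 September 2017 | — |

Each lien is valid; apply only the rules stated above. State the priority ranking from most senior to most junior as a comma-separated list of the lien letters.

E, D, B, C, A

Adjusting effective dates: A's effective date is 29 April 2018, when work began; C's effective date is 25 December 2017, when work began.
D is a real-property tax lien, so it outranks all other liens regardless of date.
Remaining liens by effective date: E (19 September 2017), B (11 November 2017), C (25 December 2017), A (29 April 2018).
The subordination applies — D was senior to E — so D and E swap.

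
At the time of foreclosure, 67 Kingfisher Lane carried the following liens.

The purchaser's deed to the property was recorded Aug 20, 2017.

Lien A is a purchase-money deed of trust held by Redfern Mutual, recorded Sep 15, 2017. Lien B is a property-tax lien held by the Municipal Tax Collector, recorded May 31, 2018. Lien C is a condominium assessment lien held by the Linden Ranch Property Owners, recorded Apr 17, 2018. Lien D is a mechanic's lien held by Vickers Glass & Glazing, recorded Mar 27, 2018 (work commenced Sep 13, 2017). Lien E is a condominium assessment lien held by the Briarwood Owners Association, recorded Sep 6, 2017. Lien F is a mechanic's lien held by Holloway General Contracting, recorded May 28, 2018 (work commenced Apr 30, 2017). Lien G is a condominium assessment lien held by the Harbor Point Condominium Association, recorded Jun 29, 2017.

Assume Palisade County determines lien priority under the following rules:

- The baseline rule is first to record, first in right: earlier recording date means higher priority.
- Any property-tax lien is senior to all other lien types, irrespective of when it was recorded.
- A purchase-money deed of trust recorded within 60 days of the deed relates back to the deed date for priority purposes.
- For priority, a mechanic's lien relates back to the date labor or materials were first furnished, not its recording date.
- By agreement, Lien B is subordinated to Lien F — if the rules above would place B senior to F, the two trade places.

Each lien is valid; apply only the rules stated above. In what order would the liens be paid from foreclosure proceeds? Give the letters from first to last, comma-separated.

F, B, G, A, E, D, C

First, effective dates: A relates back to the deed date Aug 20, 2017; D is treated as recorded Sep 13, 2017, the work-commencement date; F relates back to Apr 30, 2017 (work commenced).
As a property-tax lien, B is senior to every other lien.
The other liens, earliest effective date first: F (Apr 30, 2017), G (Jun 29, 2017), A (Aug 20, 2017), E (Sep 6, 2017), D (Sep 13, 2017), C (Apr 17, 2018).
B is senior to F before the subordination, so the two trade places.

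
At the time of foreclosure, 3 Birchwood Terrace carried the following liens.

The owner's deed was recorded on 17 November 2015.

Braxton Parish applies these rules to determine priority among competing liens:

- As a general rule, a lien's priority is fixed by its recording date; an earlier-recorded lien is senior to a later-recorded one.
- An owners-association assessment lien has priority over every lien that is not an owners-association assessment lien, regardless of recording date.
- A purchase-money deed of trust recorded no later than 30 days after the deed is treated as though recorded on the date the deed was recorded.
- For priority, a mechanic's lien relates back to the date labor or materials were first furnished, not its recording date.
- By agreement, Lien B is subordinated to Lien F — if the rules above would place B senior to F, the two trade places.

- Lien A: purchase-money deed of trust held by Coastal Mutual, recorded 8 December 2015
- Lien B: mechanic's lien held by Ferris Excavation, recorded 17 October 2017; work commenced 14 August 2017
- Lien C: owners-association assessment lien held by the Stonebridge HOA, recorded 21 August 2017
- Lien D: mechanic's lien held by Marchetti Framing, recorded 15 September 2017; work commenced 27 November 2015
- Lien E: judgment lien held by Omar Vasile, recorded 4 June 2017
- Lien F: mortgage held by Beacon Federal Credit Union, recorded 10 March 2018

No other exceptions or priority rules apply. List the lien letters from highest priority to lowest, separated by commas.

C, A, D, E, F, B

Effective dates after the stated exceptions: A relates back to the deed date 17 November 2015; B is treated as recorded 14 August 2017, the work-commencement date; D relates back to 27 November 2015 (work commenced).
C, as an owners-association assessment lien, has superpriority and ranks first.
Ordering the rest by effective date: A (17 November 2015), D (27 November 2015), E (4 June 2017), B (14 August 2017), F (10 March 2018).
The subordination applies — B was senior to F — so B and F swap.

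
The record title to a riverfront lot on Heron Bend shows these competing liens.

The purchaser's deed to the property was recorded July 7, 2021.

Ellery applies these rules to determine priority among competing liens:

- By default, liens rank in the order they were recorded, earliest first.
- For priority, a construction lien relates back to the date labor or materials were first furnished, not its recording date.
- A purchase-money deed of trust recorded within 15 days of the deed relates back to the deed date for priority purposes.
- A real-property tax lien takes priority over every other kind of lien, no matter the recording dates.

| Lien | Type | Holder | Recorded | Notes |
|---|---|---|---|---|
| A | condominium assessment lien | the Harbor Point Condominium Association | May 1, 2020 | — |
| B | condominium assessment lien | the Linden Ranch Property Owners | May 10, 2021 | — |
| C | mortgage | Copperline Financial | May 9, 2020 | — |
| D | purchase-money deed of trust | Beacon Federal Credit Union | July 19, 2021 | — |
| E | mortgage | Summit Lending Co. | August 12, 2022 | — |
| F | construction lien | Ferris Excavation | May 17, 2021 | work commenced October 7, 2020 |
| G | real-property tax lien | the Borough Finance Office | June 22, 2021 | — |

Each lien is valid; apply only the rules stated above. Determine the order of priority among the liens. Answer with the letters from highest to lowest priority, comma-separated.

Adjusting effective dates: D relates back to the deed date July 7, 2021; F's effective date is October 7, 2020, when work began.
As a real-property tax lien, G is senior to every other lien.
Ordering the rest by effective date: A (May 1, 2020), C (May 9, 2020), F (October 7, 2020), B (May 10, 2021), D (July 7, 2021), E (August 12, 2022).

G, A, C, F, B, D, E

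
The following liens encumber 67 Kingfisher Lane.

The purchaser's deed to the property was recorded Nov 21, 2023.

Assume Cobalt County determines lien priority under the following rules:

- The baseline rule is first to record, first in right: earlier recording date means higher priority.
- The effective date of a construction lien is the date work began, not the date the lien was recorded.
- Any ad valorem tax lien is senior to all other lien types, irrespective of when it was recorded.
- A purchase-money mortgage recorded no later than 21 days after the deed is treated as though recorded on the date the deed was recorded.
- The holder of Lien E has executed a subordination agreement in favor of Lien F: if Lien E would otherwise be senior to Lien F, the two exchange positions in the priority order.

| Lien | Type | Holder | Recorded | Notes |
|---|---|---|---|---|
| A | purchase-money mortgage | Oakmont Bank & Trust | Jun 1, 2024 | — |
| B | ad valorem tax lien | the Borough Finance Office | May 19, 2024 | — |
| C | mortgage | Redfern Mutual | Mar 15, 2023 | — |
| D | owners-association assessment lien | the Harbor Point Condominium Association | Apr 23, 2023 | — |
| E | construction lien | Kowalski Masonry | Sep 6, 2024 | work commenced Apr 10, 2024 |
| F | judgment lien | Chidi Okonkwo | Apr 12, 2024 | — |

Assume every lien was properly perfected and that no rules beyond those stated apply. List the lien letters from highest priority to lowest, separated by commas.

B, C, D, F, E, A

Adjusting effective dates: A was recorded 193 days after the deed, outside the 21-day window, so it keeps its recording date; E is treated as recorded Apr 10, 2024, the work-commencement date.
B is an ad valorem tax lien, so it outranks all other liens regardless of date.
The other liens, earliest effective date first: C (Mar 15, 2023), D (Apr 23, 2023), E (Apr 10, 2024), F (Apr 12, 2024), A (Jun 1, 2024).
Because E would otherwise rank above F, the subordination swaps them.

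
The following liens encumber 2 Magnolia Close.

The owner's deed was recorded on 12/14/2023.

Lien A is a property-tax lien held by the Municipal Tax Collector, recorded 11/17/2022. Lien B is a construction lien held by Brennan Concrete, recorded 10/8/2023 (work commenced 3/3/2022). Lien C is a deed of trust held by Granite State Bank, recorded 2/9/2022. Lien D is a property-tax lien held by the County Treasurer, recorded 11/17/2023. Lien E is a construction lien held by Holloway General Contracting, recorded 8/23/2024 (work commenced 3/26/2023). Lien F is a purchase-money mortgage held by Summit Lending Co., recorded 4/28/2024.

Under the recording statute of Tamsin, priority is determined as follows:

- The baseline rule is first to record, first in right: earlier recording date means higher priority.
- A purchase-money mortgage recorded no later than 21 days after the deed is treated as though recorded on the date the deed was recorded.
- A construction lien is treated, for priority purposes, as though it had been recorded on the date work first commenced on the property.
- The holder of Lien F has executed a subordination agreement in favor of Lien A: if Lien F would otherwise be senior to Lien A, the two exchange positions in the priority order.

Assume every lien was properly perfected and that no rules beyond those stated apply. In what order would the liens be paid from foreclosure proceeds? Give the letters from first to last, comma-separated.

Effective dates after the stated exceptions: B is treated as recorded 3/3/2022, the work-commencement date; E relates back to 3/26/2023 (work commenced); F missed the 21-day window (136 days after the deed), so its recording date stands.
Sorted by effective date: C (2/9/2022), B (3/3/2022), A (11/17/2022), E (3/26/2023), D (11/17/2023), F (4/28/2024).
Since F is not senior to A, the subordination leaves the order unchanged.

C, B, A, E, D, F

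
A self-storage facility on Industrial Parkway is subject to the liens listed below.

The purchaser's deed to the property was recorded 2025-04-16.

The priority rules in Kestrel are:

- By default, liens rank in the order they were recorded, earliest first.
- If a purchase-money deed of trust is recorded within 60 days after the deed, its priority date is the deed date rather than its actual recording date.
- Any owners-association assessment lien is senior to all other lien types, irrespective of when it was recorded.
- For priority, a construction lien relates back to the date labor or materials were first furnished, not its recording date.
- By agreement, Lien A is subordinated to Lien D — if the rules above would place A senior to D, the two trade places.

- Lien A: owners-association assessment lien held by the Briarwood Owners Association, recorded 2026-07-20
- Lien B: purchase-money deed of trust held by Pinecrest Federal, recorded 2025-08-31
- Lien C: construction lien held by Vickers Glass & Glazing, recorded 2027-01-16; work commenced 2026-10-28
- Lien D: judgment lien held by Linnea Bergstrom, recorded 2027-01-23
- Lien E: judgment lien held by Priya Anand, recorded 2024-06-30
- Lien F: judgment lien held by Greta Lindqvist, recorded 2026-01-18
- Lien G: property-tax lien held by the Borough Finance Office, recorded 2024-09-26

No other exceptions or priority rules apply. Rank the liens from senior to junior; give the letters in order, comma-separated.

D, E, G, B, F, C, A

Effective dates after the stated exceptions: B missed the 60-day window (137 days after the deed), so its recording date stands; C's effective date is 2026-10-28, when work began.
A is an owners-association assessment lien and takes priority over every other lien.
Ordering the rest by effective date: E (2024-06-30), G (2024-09-26), B (2025-08-31), F (2026-01-18), C (2026-10-28), D (2027-01-23).
A would otherwise be senior to D, so under the subordination agreement A and D exchange positions.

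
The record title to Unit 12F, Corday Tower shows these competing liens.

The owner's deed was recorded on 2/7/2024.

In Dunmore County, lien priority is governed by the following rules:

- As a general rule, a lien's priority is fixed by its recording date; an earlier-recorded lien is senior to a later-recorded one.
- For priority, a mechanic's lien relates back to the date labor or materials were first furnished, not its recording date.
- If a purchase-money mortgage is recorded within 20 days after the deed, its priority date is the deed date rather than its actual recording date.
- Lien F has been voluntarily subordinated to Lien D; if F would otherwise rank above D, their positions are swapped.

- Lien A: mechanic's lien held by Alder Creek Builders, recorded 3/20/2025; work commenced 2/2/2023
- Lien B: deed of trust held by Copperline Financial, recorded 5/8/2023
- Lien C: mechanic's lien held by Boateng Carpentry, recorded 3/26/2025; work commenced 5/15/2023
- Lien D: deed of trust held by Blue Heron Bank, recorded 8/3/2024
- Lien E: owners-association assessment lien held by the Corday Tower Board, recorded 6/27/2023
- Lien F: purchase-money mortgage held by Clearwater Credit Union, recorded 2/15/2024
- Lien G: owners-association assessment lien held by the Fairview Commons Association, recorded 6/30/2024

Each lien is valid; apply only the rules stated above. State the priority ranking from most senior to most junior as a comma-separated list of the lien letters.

First, effective dates: A is treated as recorded 2/2/2023, the work-commencement date; C relates back to 5/15/2023 (work commenced); F relates back to the deed date 2/7/2024.
Ordering by effective date: A (2/2/2023), B (5/8/2023), C (5/15/2023), E (6/27/2023), F (2/7/2024), G (6/30/2024), D (8/3/2024).
F would otherwise be senior to D, so under the subordination agreement F and D exchange positions.

A, B, C, E, D, G, F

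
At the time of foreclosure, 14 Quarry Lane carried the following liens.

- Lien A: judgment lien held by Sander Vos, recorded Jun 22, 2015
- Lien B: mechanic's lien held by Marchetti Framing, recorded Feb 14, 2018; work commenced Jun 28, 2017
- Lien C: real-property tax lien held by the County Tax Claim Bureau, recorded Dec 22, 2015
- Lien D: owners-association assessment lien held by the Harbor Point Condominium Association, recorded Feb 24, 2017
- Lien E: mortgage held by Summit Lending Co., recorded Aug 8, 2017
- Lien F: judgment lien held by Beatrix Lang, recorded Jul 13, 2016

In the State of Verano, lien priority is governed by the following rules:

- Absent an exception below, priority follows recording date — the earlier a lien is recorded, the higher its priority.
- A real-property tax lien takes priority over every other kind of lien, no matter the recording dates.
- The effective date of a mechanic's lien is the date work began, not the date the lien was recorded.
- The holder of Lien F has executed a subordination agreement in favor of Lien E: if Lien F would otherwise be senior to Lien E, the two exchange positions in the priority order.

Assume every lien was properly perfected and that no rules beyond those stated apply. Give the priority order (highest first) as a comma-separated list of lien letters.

C, A, E, D, B, F

Effective dates after the stated exceptions: B's effective date is Jun 28, 2017, when work began.
C is a real-property tax lien, so it outranks all other liens regardless of date.
The other liens, earliest effective date first: A (Jun 22, 2015), F (Jul 13, 2016), D (Feb 24, 2017), B (Jun 28, 2017), E (Aug 8, 2017).
F would otherwise be senior to E, so under the subordination agreement F and E exchange positions.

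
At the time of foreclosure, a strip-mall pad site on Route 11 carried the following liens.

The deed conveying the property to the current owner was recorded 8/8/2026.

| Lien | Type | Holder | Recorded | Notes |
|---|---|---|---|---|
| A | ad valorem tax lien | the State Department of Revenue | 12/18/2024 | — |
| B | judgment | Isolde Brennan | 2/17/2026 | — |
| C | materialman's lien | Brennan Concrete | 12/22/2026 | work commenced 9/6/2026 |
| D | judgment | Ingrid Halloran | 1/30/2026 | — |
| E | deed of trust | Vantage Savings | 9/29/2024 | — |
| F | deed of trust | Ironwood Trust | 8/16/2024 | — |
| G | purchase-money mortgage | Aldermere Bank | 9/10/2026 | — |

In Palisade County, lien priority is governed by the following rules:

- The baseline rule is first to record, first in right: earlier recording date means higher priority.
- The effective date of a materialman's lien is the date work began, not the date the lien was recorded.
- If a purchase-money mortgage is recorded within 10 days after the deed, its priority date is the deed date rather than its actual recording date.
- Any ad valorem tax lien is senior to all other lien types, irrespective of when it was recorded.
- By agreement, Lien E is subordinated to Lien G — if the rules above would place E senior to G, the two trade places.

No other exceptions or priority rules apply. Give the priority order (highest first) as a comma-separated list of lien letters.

First, effective dates: C relates back to 9/6/2026 (work commenced); G missed the 10-day window (33 days after the deed), so its recording date stands.
A is an ad valorem tax lien and takes priority over every other lien.
Among the remaining liens, by effective date: F (8/16/2024), E (9/29/2024), D (1/30/2026), B (2/17/2026), C (9/6/2026), G (9/10/2026).
The subordination applies — E was senior to G — so E and G swap.

A, F, G, D, B, C, E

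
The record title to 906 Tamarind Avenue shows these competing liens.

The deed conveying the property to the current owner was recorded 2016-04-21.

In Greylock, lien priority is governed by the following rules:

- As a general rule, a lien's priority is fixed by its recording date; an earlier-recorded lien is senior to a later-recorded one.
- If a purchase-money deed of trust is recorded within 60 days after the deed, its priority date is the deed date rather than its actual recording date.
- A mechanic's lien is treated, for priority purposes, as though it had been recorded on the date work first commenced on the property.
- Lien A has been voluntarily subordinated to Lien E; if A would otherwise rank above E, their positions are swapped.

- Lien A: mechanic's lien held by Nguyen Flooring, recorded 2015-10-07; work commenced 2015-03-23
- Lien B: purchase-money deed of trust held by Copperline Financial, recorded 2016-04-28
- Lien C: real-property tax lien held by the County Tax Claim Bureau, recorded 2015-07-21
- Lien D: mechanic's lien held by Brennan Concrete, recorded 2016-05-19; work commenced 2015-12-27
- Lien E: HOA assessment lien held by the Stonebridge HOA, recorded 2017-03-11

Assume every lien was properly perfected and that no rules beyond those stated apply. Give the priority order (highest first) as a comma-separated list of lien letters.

First, effective dates: A relates back to 2015-03-23 (work commenced); B was recorded within the 60-day window, so its effective date is the deed date 2016-04-21; D is treated as recorded 2015-12-27, the work-commencement date.
Sorted by effective date: A (2015-03-23), C (2015-07-21), D (2015-12-27), B (2016-04-21), E (2017-03-11).
A is senior to E before the subordination, so the two trade places.

E, C, D, B, A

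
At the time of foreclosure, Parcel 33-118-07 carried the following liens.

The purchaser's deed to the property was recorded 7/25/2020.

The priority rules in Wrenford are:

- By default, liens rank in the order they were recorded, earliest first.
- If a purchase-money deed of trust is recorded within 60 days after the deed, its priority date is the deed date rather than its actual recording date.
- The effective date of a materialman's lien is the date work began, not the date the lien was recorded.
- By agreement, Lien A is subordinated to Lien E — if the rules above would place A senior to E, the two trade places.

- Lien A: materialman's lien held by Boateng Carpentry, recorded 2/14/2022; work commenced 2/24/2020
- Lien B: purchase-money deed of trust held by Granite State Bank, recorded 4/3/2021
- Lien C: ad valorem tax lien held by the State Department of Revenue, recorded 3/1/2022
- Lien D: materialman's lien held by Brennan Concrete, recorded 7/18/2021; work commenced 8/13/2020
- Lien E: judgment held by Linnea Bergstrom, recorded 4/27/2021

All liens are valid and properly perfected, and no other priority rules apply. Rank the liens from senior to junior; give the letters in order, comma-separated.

E, D, B, A, C

Effective dates after the stated exceptions: A is treated as recorded 2/24/2020, the work-commencement date; B missed the 60-day window (252 days after the deed), so its recording date stands; D is treated as recorded 8/13/2020, the work-commencement date.
By effective date, earliest first: A (2/24/2020), D (8/13/2020), B (4/3/2021), E (4/27/2021), C (3/1/2022).
The subordination applies — A was senior to E — so A and E swap.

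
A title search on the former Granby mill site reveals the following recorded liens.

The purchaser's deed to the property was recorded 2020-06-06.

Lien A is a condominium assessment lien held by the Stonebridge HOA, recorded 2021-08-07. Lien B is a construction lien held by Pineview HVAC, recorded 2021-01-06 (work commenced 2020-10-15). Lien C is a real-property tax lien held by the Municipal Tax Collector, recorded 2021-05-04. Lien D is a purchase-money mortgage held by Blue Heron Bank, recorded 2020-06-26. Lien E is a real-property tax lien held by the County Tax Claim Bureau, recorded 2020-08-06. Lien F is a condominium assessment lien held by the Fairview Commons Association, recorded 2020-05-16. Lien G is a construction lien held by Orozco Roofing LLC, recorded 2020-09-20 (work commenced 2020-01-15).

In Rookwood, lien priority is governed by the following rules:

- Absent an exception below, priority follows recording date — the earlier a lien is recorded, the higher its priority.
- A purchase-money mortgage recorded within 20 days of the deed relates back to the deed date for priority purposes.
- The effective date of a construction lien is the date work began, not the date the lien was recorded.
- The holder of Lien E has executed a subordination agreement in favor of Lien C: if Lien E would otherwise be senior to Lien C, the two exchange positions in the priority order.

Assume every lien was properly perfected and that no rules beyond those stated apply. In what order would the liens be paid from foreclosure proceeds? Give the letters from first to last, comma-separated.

G, F, D, C, B, E, A

Effective dates: B's effective date is 2020-10-15, when work began; D was recorded within the 20-day window, so its effective date is the deed date 2020-06-06; G's effective date is 2020-01-15, when work began.
Ordering by effective date: G (2020-01-15), F (2020-05-16), D (2020-06-06), E (2020-08-06), B (2020-10-15), C (2021-05-04), A (2021-08-07).
E is senior to C before the subordination, so the two trade places.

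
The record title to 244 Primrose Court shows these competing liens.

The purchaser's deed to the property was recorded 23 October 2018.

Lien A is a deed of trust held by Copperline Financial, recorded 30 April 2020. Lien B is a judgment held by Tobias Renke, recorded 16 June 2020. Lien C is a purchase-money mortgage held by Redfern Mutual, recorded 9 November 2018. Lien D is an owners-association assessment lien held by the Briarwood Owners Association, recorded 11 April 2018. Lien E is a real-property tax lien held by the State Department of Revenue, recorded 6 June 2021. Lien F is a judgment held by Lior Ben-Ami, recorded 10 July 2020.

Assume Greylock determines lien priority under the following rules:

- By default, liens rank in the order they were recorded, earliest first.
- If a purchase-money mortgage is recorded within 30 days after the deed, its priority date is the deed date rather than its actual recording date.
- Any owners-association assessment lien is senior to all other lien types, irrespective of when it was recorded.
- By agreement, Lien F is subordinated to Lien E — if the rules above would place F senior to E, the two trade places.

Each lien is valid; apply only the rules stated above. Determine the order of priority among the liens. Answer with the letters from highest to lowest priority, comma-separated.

D, C, A, B, E, F

First, effective dates: C's effective date is the deed date, 23 October 2018.
D, as an owners-association assessment lien, has superpriority and ranks first.
Among the remaining liens, by effective date: C (23 October 2018), A (30 April 2020), B (16 June 2020), F (10 July 2020), E (6 June 2021).
F is senior to E before the subordination, so the two trade places.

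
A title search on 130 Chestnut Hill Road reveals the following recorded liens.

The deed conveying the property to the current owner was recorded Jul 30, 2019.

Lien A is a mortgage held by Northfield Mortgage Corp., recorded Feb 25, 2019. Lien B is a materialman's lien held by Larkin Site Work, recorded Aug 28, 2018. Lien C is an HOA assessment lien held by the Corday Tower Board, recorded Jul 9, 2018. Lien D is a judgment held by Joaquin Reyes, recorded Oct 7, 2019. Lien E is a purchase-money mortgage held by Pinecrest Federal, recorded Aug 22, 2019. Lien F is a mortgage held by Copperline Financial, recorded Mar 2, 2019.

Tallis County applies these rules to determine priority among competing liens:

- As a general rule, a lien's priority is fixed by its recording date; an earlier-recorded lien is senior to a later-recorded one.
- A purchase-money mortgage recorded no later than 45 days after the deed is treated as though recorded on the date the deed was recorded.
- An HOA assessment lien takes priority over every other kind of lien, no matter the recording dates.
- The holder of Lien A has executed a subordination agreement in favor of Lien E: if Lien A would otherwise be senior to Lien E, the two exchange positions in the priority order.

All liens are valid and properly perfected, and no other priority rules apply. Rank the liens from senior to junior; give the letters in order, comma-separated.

First, effective dates: E's effective date is the deed date, Jul 30, 2019.
As an HOA assessment lien, C is senior to every other lien.
Among the remaining liens, by effective date: B (Aug 28, 2018), A (Feb 25, 2019), F (Mar 2, 2019), E (Jul 30, 2019), D (Oct 7, 2019).
The subordination applies — A was senior to E — so A and E swap.

C, B, E, F, A, D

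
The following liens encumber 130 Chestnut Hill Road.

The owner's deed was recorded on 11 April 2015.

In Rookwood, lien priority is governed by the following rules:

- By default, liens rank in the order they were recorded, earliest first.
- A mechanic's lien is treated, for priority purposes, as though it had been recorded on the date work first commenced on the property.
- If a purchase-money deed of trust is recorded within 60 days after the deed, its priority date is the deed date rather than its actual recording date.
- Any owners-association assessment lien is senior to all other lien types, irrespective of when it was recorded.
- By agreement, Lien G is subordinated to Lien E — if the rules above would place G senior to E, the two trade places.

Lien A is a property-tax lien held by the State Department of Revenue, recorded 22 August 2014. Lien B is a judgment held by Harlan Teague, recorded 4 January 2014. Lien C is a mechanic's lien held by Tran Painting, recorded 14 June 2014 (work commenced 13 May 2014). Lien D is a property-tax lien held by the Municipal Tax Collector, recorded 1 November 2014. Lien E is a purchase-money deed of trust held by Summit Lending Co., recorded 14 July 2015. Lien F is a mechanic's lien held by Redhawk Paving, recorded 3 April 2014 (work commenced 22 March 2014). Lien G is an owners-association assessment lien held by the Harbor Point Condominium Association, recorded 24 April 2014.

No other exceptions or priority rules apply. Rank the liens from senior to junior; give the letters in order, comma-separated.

Effective dates after the stated exceptions: C relates back to 13 May 2014 (work commenced); E missed the 60-day window (94 days after the deed), so its recording date stands; F relates back to 22 March 2014 (work commenced).
G is an owners-association assessment lien and takes priority over every other lien.
Among the remaining liens, by effective date: B (4 January 2014), F (22 March 2014), C (13 May 2014), A (22 August 2014), D (1 November 2014), E (14 July 2015).
The subordination applies — G was senior to E — so G and E swap.

E, B, F, C, A, D, G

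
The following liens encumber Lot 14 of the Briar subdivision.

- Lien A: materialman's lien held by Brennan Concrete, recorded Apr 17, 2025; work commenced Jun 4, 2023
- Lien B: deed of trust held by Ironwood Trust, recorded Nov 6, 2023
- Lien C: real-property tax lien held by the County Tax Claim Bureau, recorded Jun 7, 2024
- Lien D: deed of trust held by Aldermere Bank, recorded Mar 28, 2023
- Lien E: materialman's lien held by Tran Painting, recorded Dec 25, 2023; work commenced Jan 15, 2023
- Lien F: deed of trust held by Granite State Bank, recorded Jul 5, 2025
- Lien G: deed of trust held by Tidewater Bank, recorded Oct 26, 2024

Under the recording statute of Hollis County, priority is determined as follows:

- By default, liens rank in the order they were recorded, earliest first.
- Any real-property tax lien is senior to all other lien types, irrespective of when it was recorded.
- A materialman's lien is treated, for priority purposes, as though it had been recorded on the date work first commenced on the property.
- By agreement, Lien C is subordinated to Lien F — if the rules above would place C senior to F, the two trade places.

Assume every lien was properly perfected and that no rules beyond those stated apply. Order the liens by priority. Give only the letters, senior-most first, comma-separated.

F, E, D, A, B, G, C

Effective dates after the stated exceptions: A relates back to Jun 4, 2023 (work commenced); E is treated as recorded Jan 15, 2023, the work-commencement date.
C is a real-property tax lien, so it outranks all other liens regardless of date.
Ordering the rest by effective date: E (Jan 15, 2023), D (Mar 28, 2023), A (Jun 4, 2023), B (Nov 6, 2023), G (Oct 26, 2024), F (Jul 5, 2025).
C is senior to F before the subordination, so the two trade places.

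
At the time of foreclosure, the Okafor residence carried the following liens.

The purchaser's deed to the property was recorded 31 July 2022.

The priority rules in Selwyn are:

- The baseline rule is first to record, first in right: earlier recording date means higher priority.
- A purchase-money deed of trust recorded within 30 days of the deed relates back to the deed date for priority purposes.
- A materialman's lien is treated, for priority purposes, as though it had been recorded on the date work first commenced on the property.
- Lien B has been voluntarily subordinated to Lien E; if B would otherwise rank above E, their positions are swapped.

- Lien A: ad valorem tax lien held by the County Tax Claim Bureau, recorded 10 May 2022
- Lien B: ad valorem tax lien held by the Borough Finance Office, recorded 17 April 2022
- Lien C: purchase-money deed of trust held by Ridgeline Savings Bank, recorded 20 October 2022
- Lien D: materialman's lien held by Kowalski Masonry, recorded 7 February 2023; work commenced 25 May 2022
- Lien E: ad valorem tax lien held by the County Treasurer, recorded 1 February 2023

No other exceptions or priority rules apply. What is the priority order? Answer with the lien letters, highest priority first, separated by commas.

Effective dates after the stated exceptions: C missed the 30-day window (81 days after the deed), so its recording date stands; D's effective date is 25 May 2022, when work began.
Sorted by effective date: B (17 April 2022), A (10 May 2022), D (25 May 2022), C (20 October 2022), E (1 February 2023).
Because B would otherwise rank above E, the subordination swaps them.

E, A, D, C, B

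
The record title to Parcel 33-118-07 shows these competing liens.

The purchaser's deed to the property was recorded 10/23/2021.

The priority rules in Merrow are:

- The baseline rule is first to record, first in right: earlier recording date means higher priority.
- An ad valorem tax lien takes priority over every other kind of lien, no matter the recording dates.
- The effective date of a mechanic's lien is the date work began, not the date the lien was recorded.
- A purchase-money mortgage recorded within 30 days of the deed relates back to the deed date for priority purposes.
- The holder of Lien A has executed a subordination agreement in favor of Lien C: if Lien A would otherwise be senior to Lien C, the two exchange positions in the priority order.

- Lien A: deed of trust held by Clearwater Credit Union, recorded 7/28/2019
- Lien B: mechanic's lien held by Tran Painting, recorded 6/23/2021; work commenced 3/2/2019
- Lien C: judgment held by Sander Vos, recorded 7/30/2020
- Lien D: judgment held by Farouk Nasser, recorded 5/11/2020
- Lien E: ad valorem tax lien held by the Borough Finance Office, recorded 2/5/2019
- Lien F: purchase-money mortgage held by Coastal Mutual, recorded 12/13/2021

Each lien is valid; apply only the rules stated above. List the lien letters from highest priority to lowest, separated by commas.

E, B, C, D, A, F

Adjusting effective dates: B relates back to 3/2/2019 (work commenced); F was recorded 51 days after the deed, outside the 30-day window, so it keeps its recording date.
E is an ad valorem tax lien, so it outranks all other liens regardless of date.
Among the remaining liens, by effective date: B (3/2/2019), A (7/28/2019), D (5/11/2020), C (7/30/2020), F (12/13/2021).
The subordination applies — A was senior to C — so A and C swap.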